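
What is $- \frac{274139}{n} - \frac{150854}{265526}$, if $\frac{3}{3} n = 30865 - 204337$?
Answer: $\frac{23311043513}{23030663136} \approx 1.0122$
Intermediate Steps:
$n = -173472$ ($n = 30865 - 204337 = -173472$)
$- \frac{274139}{n} - \frac{150854}{265526} = - \frac{274139}{-173472} - \frac{150854}{265526} = \left(-274139\right) \left(- \frac{1}{173472}\right) - \frac{75427}{132763} = \frac{274139}{173472} - \frac{75427}{132763} = \frac{23311043513}{23030663136}$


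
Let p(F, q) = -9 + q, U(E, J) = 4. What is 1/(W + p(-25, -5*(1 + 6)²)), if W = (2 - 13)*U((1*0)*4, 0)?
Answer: -1/298 ≈ -0.0033557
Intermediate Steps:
W = -44 (W = (2 - 13)*4 = -11*4 = -44)
1/(W + p(-25, -5*(1 + 6)²)) = 1/(-44 + (-9 - 5*(1 + 6)²)) = 1/(-44 + (-9 - 5*7²)) = 1/(-44 + (-9 - 5*49)) = 1/(-44 + (-9 - 245)) = 1/(-44 - 254) = 1/(-298) = -1/298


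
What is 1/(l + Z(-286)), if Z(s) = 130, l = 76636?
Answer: 1/76766 ≈ 1.3027e-5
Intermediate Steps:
1/(l + Z(-286)) = 1/(76636 + 130) = 1/76766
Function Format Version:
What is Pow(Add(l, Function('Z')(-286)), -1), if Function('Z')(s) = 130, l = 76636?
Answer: Rational(1, 76766) ≈ 1.3027e-5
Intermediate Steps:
Pow(Add(l, Function('Z')(-286)), -1) = Pow(Add(76636, 130), -1) = Pow(76766, -1) = Rational(1, 76766)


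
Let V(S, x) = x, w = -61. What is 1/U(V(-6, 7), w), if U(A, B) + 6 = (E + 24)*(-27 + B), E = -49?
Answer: 1/2194 ≈ 0.00045579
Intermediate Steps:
U(A, B) = 669 - 25*B (U(A, B) = -6 + (-49 + 24)*(-27 + B) = -6 - 25*(-27 + B) = -6 + (675 - 25*B) = 669 - 25*B)
1/U(V(-6, 7), w) = 1/(669 - 25*(-61)) = 1/(669 + 1525) = 1/2194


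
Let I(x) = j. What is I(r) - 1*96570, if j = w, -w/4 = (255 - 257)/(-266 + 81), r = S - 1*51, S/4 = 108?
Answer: -17865458/185 ≈ -96570.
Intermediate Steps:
S = 432 (S = 4*108 = 432)
r = 381 (r = 432 - 1*51 = 432 - 51 = 381)
w = -8/185 (w = -4*(255 - 257)/(-266 + 81) = -(-8)/(-185) = -(-8)*(-1)/185 = -4*2/185 = -8/185 ≈ -0.043243)
j = -8/185 ≈ -0.043243
I(x) = -8/185
I(r) - 1*96570 = -8/185 - 1*96570 = -8/185 - 96570 = -17865458/185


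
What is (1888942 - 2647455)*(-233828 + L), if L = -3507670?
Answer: 2837974872474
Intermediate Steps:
(1888942 - 2647455)*(-233828 + L) = (1888942 - 2647455)*(-233828 - 3507670) = -758513*(-3741498) = 2837974872474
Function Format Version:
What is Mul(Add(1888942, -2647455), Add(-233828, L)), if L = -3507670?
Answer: 2837974872474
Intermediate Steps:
Mul(Add(1888942, -2647455), Add(-233828, L)) = Mul(Add(1888942, -2647455), Add(-233828, -3507670)) = Mul(-758513, -3741498) = 2837974872474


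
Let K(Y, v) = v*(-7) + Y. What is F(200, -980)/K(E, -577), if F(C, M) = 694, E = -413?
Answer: 347/1813 ≈ 0.19140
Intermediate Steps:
K(Y, v) = Y - 7*v (K(Y, v) = -7*v + Y = Y - 7*v)
F(200, -980)/K(E, -577) = 694/(-413 - 7*(-577)) = 694/(-413 + 4039) = 694/3626 = 694*(1/3626) = 347/1813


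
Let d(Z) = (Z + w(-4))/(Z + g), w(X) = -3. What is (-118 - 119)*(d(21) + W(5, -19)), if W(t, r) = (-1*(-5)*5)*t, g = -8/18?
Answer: -5519019/185 ≈ -29833.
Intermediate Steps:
g = -4/9 (g = -8*1/18 = -4/9 ≈ -0.44444)
d(Z) = (-3 + Z)/(-4/9 + Z) (d(Z) = (Z - 3)/(Z - 4/9) = (-3 + Z)/(-4/9 + Z))
W(t, r) = 25*t (W(t, r) = (5*5)*t = 25*t)
(-118 - 119)*(d(21) + W(5, -19)) = (-118 - 119)*(9*(-3 + 21)/(-4 + 9*21) + 25*5) = -237*(9*18/(-4 + 189) + 125) = -237*(9*18/185 + 125) = -237*(9*(1/185)*18 + 125) = -237*(162/185 + 125) = -237*23287/185 = -5519019/185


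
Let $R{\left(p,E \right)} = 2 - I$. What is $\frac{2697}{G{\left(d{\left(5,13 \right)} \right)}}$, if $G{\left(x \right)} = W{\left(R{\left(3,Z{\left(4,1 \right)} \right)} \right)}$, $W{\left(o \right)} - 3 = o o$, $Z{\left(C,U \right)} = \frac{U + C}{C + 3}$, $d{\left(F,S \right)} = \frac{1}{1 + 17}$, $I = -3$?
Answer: $\frac{2697}{28} \approx 96.321$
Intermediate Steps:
$d{\left(F,S \right)} = \frac{1}{18}$
$Z{\left(C,U \right)} = \frac{C + U}{3 + C}$
$R{\left(p,E \right)} = 5$ ($R{\left(p,E \right)} = 2 - -3 = 2 + 3 = 5$)
$W{\left(o \right)} = 3 + o^{2}$ ($W{\left(o \right)} = 3 + o o = 3 + o^{2}$)
$G{\left(x \right)} = 28$ ($G{\left(x \right)} = 3 + 5^{2} = 3 + 25 = 28$)
$\frac{2697}{G{\left(d{\left(5,13 \right)} \right)}} = \frac{2697}{28}$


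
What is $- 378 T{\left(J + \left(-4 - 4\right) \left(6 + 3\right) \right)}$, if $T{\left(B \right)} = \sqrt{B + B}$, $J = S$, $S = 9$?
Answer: $- 1134 i \sqrt{14} \approx - 4243.0 i$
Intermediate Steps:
$J = 9$
$T{\left(B \right)} = \sqrt{2} \sqrt{B}$ ($T{\left(B \right)} = \sqrt{2 B} = \sqrt{2} \sqrt{B}$)
$- 378 T{\left(J + \left(-4 - 4\right) \left(6 + 3\right) \right)} = - 378 \sqrt{2} \sqrt{9 + \left(-4 - 4\right) \left(6 + 3\right)} = - 378 \sqrt{2} \sqrt{9 - 72} = - 378 \sqrt{2} \sqrt{-63} = - 378 \sqrt{2} \cdot 3 i \sqrt{7} = - 378 \cdot 3 i \sqrt{14} = - 1134 i \sqrt{14}$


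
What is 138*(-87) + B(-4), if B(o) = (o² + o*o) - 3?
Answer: -11977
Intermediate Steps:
B(o) = -3 + 2*o² (B(o) = (o² + o²) - 3 = 2*o² - 3 = -3 + 2*o²)
138*(-87) + B(-4) = 138*(-87) + (-3 + 2*(-4)²) = -12006 + (-3 + 2*16) = -12006 + (-3 + 32) = -12006 + 29 = -11977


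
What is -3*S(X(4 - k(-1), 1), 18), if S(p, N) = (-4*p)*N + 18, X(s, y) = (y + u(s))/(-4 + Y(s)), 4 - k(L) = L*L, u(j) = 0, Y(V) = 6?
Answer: 54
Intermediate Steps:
k(L) = 4 - L² (k(L) = 4 - L*L = 4 - L²)
X(s, y) = y/2 (X(s, y) = (y + 0)/(-4 + 6) = y/2)
S(p, N) = 18 - 4*N*p (S(p, N) = -4*N*p + 18 = 18 - 4*N*p)
-3*S(X(4 - k(-1), 1), 18) = -3*(18 - 4*18*(½)*1) = -3*(18 - 4*18*½) = -3*(18 - 36) = -3*(-18) = 54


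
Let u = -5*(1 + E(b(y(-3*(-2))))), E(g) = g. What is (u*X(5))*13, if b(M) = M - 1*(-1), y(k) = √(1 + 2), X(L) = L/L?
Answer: -130 - 65*√3 ≈ -242.58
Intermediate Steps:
X(L) = 1
y(k) = √3
b(M) = 1 + M (b(M) = M + 1 = 1 + M)
u = -10 - 5*√3 (u = -5*(1 + (1 + √3)) = -5*(2 + √3) = -10 - 5*√3 ≈ -18.660)
(u*X(5))*13 = ((-10 - 5*√3)*1)*13 = (-10 - 5*√3)*13 = -130 - 65*√3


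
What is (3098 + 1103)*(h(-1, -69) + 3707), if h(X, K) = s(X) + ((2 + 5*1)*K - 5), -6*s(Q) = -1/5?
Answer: 405694771/30 ≈ 1.3523e+7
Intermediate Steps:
s(Q) = 1/30 (s(Q) = -(-1)/(6*5) = -1/6*(-1/5) = 1/30)
h(X, K) = -149/30 + 7*K (h(X, K) = 1/30 + ((2 + 5*1)*K - 5) = 1/30 + ((2 + 5)*K - 5) = 1/30 + (7*K - 5) = 1/30 + (-5 + 7*K) = -149/30 + 7*K)
(3098 + 1103)*(h(-1, -69) + 3707) = (3098 + 1103)*((-149/30 + 7*(-69)) + 3707) = 4201*((-149/30 - 483) + 3707) = 4201*(-14639/30 + 3707) = 4201*(96571/30) = 405694771/30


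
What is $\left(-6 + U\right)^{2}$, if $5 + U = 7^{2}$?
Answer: $1444$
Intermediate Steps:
$U = 44$ ($U = -5 + 7^{2} = -5 + 49 = 44$)
$\left(-6 + U\right)^{2} = \left(-6 + 44\right)^{2} = 38^{2} = 1444$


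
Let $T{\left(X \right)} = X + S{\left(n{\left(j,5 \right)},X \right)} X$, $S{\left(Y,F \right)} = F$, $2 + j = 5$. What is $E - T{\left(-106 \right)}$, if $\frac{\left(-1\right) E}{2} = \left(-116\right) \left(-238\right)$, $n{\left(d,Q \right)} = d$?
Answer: $-66346$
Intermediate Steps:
$j = 3$ ($j = -2 + 5 = 3$)
$T{\left(X \right)} = X + X^{2}$ ($T{\left(X \right)} = X + X X = X + X^{2}$)
$E = -55216$ ($E = - 2 \left(\left(-116\right) \left(-238\right)\right) = \left(-2\right) 27608 = -55216$)
$E - T{\left(-106 \right)} = -55216 - - 106 \left(1 - 106\right) = -55216 - \left(-106\right) \left(-105\right) = -55216 - 11130 = -66346$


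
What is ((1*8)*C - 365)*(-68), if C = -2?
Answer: 25908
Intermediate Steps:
((1*8)*C - 365)*(-68) = ((1*8)*(-2) - 365)*(-68) = (8*(-2) - 365)*(-68) = (-16 - 365)*(-68) = -381*(-68) = 25908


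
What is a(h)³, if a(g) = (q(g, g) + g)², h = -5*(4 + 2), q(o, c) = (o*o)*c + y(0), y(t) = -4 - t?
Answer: 390356896701972836243492416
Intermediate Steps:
q(o, c) = -4 + c*o² (q(o, c) = (o*o)*c + (-4 - 1*0) = o²*c + (-4 + 0) = c*o² - 4 = -4 + c*o²)
h = -30 (h = -5*6 = -30)
a(g) = (-4 + g + g³)² (a(g) = ((-4 + g*g²) + g)² = ((-4 + g³) + g)² = (-4 + g + g³)²)
a(h)³ = ((-4 - 30 + (-30)³)²)³ = ((-4 - 30 - 27000)²)³ = ((-27034)²)³ = 730837156³ = 390356896701972836243492416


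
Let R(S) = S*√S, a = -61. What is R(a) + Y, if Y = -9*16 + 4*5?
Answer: -124 - 61*I*√61 ≈ -124.0 - 476.43*I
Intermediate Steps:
R(S) = S^(3/2)
Y = -124 (Y = -144 + 20 = -124)
R(a) + Y = (-61)^(3/2) - 124 = -61*I*√61 - 124 = -124 - 61*I*√61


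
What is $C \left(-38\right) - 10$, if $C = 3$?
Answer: $-124$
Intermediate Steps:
$C \left(-38\right) - 10 = 3 \left(-38\right) - 10 = -114 - 10 = -124$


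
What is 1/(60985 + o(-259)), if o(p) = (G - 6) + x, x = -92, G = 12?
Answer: 1/60899 ≈ 1.6421e-5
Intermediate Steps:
o(p) = -86 (o(p) = (12 - 6) - 92 = 6 - 92 = -86)
1/(60985 + o(-259)) = 1/(60985 - 86) = 1/60899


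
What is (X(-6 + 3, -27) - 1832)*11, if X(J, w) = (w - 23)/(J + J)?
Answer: -60181/3 ≈ -20060.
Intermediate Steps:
X(J, w) = (-23 + w)/(2*J) (X(J, w) = (-23 + w)/((2*J)) = (-23 + w)*(1/(2*J)) = (-23 + w)/(2*J))
(X(-6 + 3, -27) - 1832)*11 = ((-23 - 27)/(2*(-6 + 3)) - 1832)*11 = ((1/2)*(-50)/(-3) - 1832)*11 = ((1/2)*(-1/3)*(-50) - 1832)*11 = (25/3 - 1832)*11 = -5471/3*11 = -60181/3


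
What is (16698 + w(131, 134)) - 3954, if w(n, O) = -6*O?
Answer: 11940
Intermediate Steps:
(16698 + w(131, 134)) - 3954 = (16698 - 6*134) - 3954 = (16698 - 804) - 3954 = 15894 - 3954 = 11940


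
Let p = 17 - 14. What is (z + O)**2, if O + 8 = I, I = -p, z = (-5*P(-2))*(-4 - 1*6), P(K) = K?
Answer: 12321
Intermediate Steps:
p = 3
z = -100 (z = (-5*(-2))*(-4 - 1*6) = 10*(-4 - 6) = 10*(-10) = -100)
I = -3 (I = -1*3 = -3)
O = -11 (O = -8 - 3 = -11)
(z + O)**2 = (-100 - 11)**2 = (-111)**2 = 12321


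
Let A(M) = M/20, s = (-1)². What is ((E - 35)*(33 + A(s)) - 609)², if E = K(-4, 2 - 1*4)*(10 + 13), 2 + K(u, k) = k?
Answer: 9240400129/400 ≈ 2.3101e+7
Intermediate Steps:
s = 1
A(M) = M/20 (A(M) = M*(1/20) = M/20)
K(u, k) = -2 + k
E = -92 (E = (-2 + (2 - 1*4))*(10 + 13) = (-2 + (2 - 4))*23 = (-2 - 2)*23 = -4*23 = -92)
((E - 35)*(33 + A(s)) - 609)² = ((-92 - 35)*(33 + (1/20)*1) - 609)² = (-127*(33 + 1/20) - 609)² = (-127*661/20 - 609)² = (-83947/20 - 609)² = (-96127/20)² = 9240400129/400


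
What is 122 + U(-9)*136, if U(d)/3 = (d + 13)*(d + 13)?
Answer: 6650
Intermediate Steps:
U(d) = 3*(13 + d)² (U(d) = 3*((d + 13)*(d + 13)) = 3*((13 + d)*(13 + d)) = 3*(13 + d)²)
122 + U(-9)*136 = 122 + (3*(13 - 9)²)*136 = 122 + (3*4²)*136 = 122 + (3*16)*136 = 122 + 48*136 = 122 + 6528 = 6650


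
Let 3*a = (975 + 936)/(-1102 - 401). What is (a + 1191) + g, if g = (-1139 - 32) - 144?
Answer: -187009/1503 ≈ -124.42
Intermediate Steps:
g = -1315 (g = -1171 - 144 = -1315)
a = -637/1503 (a = ((975 + 936)/(-1102 - 401))/3 = (1911/(-1503))/3 = (1911*(-1/1503))/3 = (⅓)*(-637/501) = -637/1503 ≈ -0.42382)
(a + 1191) + g = (-637/1503 + 1191) - 1315 = 1789436/1503 - 1315 = -187009/1503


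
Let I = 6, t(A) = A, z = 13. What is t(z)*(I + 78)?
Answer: 1092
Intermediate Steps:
t(z)*(I + 78) = 13*(6 + 78) = 13*84 = 1092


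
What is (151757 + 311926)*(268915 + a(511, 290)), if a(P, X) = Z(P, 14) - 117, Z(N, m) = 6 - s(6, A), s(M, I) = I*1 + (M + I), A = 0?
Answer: 124637063034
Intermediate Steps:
s(M, I) = M + 2*I (s(M, I) = I + (I + M) = M + 2*I)
Z(N, m) = 0 (Z(N, m) = 6 - (6 + 2*0) = 6 - (6 + 0) = 6 - 1*6 = 6 - 6 = 0)
a(P, X) = -117 (a(P, X) = 0 - 117 = -117)
(151757 + 311926)*(268915 + a(511, 290)) = (151757 + 311926)*(268915 - 117) = 463683*268798 = 124637063034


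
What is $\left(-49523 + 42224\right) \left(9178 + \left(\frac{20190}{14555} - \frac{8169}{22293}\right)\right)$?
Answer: $- \frac{483089864242359}{7210547} \approx -6.6998 \cdot 10^{7}$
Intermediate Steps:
$\left(-49523 + 42224\right) \left(9178 + \left(\frac{20190}{14555} - \frac{8169}{22293}\right)\right) = - 7299 \left(9178 + \left(20190 \cdot \frac{1}{14555} - \frac{2723}{7431}\right)\right) = - 7299 \left(9178 + \left(\frac{4038}{2911} - \frac{2723}{7431}\right)\right) = - 7299 \left(9178 + \frac{22079725}{21631641}\right) = \left(-7299\right) \frac{198557280823}{21631641} = - \frac{483089864242359}{7210547}$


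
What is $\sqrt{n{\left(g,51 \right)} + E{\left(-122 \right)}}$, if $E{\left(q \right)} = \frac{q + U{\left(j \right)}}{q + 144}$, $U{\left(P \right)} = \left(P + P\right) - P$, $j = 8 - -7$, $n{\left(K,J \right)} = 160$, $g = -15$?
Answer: $\frac{\sqrt{75086}}{22} \approx 12.455$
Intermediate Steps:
$j = 15$ ($j = 8 + 7 = 15$)
$U{\left(P \right)} = P$ ($U{\left(P \right)} = 2 P - P = P$)
$E{\left(q \right)} = \frac{15 + q}{144 + q}$ ($E{\left(q \right)} = \frac{q + 15}{q + 144} = \frac{15 + q}{144 + q}$)
$\sqrt{n{\left(g,51 \right)} + E{\left(-122 \right)}} = \sqrt{160 + \frac{15 - 122}{144 - 122}} = \sqrt{160 + \frac{1}{22} \left(-107\right)} = \sqrt{160 - \frac{107}{22}} = \sqrt{\frac{3413}{22}} = \frac{\sqrt{75086}}{22}$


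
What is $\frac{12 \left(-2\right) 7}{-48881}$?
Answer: $\frac{24}{6983} \approx 0.0034369$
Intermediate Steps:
$\frac{12 \left(-2\right) 7}{-48881} = \left(-24\right) 7 \left(- \frac{1}{48881}\right) = \left(-168\right) \left(- \frac{1}{48881}\right) = \frac{24}{6983}$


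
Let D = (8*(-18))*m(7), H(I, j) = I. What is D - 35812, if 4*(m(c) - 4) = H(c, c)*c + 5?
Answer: -38332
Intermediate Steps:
m(c) = 21/4 + c²/4 (m(c) = 4 + (c*c + 5)/4 = 4 + (c² + 5)/4 = 4 + (5 + c²)/4 = 4 + (5/4 + c²/4) = 21/4 + c²/4)
D = -2520 (D = (8*(-18))*(21/4 + (¼)*7²) = -144*(21/4 + (¼)*49) = -144*(21/4 + 49/4) = -144*35/2 = -2520)
D - 35812 = -2520 - 35812 = -38332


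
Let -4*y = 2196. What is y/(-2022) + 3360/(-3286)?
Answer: -831651/1107382 ≈ -0.75101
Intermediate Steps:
y = -549 (y = -¼*2196 = -549)
y/(-2022) + 3360/(-3286) = -549/(-2022) + 3360/(-3286) = -549*(-1/2022) + 3360*(-1/3286) = 183/674 - 1680/1643 = -831651/1107382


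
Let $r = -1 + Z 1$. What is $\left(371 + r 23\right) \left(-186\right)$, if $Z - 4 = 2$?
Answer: $-90396$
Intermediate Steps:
$Z = 6$ ($Z = 4 + 2 = 6$)
$r = 5$ ($r = -1 + 6 \cdot 1 = -1 + 6 = 5$)
$\left(371 + r 23\right) \left(-186\right) = \left(371 + 5 \cdot 23\right) \left(-186\right) = \left(371 + 115\right) \left(-186\right) = 486 \left(-186\right) = -90396$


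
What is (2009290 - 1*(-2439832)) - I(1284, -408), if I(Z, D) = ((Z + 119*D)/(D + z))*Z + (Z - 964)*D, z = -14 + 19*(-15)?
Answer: 31456862/7 ≈ 4.4938e+6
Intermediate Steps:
z = -299 (z = -14 - 285 = -299)
I(Z, D) = D*(-964 + Z) + Z*(Z + 119*D)/(-299 + D) (I(Z, D) = ((Z + 119*D)/(D - 299))*Z + (Z - 964)*D = ((Z + 119*D)/(-299 + D))*Z + (-964 + Z)*D = ((Z + 119*D)/(-299 + D))*Z + D*(-964 + Z) = Z*(Z + 119*D)/(-299 + D) + D*(-964 + Z) = D*(-964 + Z) + Z*(Z + 119*D)/(-299 + D))
(2009290 - 1*(-2439832)) - I(1284, -408) = (2009290 - 1*(-2439832)) - (1284**2 - 964*(-408)**2 + 288236*(-408) + 1284*(-408)**2 - 180*(-408)*1284)/(-299 - 408) = (2009290 + 2439832) - (1648656 - 964*166464 - 117600288 + 1284*166464 + 94296960)/(-707) = 4449122 - (-1)*(1648656 - 160471296 - 117600288 + 213739776 + 94296960)/707 = 4449122 - (-1)*31613808/707 = 4449122 - 1*(-313008/7) = 4449122 + 313008/7 = 31456862/7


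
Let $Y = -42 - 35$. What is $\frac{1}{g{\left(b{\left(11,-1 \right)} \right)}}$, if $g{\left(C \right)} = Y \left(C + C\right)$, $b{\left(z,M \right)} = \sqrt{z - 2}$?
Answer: $- \frac{1}{462} \approx -0.0021645$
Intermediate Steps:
$Y = -77$ ($Y = -42 - 35 = -77$)
$b{\left(z,M \right)} = \sqrt{-2 + z}$
$g{\left(C \right)} = - 154 C$ ($g{\left(C \right)} = - 77 \left(C + C\right) = - 77 \cdot 2 C = - 154 C$)
$\frac{1}{g{\left(b{\left(11,-1 \right)} \right)}} = \frac{1}{\left(-154\right) \sqrt{-2 + 11}} = \frac{1}{\left(-154\right) \sqrt{9}} = \frac{1}{\left(-154\right) 3} = \frac{1}{-462} = - \frac{1}{462}$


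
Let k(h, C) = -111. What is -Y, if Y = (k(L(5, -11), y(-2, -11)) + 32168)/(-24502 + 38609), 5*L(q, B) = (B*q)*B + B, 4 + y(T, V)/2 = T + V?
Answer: -32057/14107 ≈ -2.2724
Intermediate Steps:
y(T, V) = -8 + 2*T + 2*V (y(T, V) = -8 + 2*(T + V) = -8 + (2*T + 2*V) = -8 + 2*T + 2*V)
L(q, B) = B/5 + q*B**2/5 (L(q, B) = ((B*q)*B + B)/5 = (q*B**2 + B)/5 = (B + q*B**2)/5 = B/5 + q*B**2/5)
Y = 32057/14107 (Y = (-111 + 32168)/(-24502 + 38609) = 32057/14107 ≈ 2.2724)
-Y = -1*32057/14107 = -32057/14107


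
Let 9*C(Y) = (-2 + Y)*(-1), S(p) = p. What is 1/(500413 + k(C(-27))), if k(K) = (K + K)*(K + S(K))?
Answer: 81/40536817 ≈ 1.9982e-6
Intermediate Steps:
C(Y) = 2/9 - Y/9 (C(Y) = ((-2 + Y)*(-1))/9 = (2 - Y)/9 = 2/9 - Y/9)
k(K) = 4*K**2 (k(K) = (K + K)*(K + K) = (2*K)*(2*K) = 4*K**2)
1/(500413 + k(C(-27))) = 1/(500413 + 4*(2/9 - 1/9*(-27))**2) = 1/(500413 + 4*(2/9 + 3)**2) = 1/(500413 + 4*(29/9)**2) = 1/(500413 + 4*(841/81)) = 1/(500413 + 3364/81) = 1/(40536817/81) = 81/40536817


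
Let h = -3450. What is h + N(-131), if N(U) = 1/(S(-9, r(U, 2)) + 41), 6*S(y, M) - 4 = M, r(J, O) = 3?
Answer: -872844/253 ≈ -3450.0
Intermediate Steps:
S(y, M) = ⅔ + M/6
N(U) = 6/253 (N(U) = 1/((⅔ + (⅙)*3) + 41) = 1/((⅔ + ½) + 41) = 1/(7/6 + 41) = 1/(253/6) = 6/253)
h + N(-131) = -3450 + 6/253 = -872844/253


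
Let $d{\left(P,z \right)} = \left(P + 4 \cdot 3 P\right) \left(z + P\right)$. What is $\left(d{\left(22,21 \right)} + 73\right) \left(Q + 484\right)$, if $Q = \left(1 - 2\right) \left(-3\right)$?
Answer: $6024677$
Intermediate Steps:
$Q = 3$ ($Q = \left(-1\right) \left(-3\right) = 3$)
$d{\left(P,z \right)} = 13 P \left(P + z\right)$ ($d{\left(P,z \right)} = \left(P + 12 P\right) \left(P + z\right) = 13 P \left(P + z\right)$)
$\left(d{\left(22,21 \right)} + 73\right) \left(Q + 484\right) = \left(13 \cdot 22 \left(22 + 21\right) + 73\right) \left(3 + 484\right) = \left(13 \cdot 22 \cdot 43 + 73\right) 487 = \left(12298 + 73\right) 487 = 12371 \cdot 487 = 6024677$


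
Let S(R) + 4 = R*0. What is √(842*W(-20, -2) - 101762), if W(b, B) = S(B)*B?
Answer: I*√95026 ≈ 308.26*I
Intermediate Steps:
S(R) = -4 (S(R) = -4 + R*0 = -4 + 0 = -4)
W(b, B) = -4*B
√(842*W(-20, -2) - 101762) = √(842*(-4*(-2)) - 101762) = √(842*8 - 101762) = √(6736 - 101762) = √(-95026) = I*√95026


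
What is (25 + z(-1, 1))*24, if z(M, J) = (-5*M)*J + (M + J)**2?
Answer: 720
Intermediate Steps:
z(M, J) = (J + M)**2 - 5*J*M (z(M, J) = -5*J*M + (J + M)**2 = (J + M)**2 - 5*J*M)
(25 + z(-1, 1))*24 = (25 + ((1 - 1)**2 - 5*1*(-1)))*24 = (25 + (0**2 + 5))*24 = (25 + (0 + 5))*24 = (25 + 5)*24 = 30*24 = 720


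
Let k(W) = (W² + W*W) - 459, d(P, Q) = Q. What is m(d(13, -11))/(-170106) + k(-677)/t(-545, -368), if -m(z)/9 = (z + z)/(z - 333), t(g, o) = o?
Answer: -1116931785989/448626224 ≈ -2489.7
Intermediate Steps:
k(W) = -459 + 2*W² (k(W) = (W² + W²) - 459 = 2*W² - 459 = -459 + 2*W²)
m(z) = -18*z/(-333 + z) (m(z) = -9*(z + z)/(z - 333) = -9*2*z/(-333 + z) = -18*z/(-333 + z))
m(d(13, -11))/(-170106) + k(-677)/t(-545, -368) = -18*(-11)/(-333 - 11)/(-170106) + (-459 + 2*(-677)²)/(-368) = -18*(-11)/(-344)*(-1/170106) + (-459 + 2*458329)*(-1/368) = -18*(-11)*(-1/344)*(-1/170106) + (-459 + 916658)*(-1/368) = -99/172*(-1/170106) + 916199*(-1/368) = 33/9752744 - 916199/368 = -1116931785989/448626224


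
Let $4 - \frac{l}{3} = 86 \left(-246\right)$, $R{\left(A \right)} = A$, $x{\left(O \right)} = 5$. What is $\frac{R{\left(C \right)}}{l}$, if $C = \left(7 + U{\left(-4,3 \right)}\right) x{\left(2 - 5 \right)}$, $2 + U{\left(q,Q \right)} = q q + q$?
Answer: $\frac{17}{12696} \approx 0.001339$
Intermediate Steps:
$U{\left(q,Q \right)} = -2 + q + q^{2}$ ($U{\left(q,Q \right)} = -2 + \left(q q + q\right) = -2 + \left(q^{2} + q\right) = -2 + \left(q + q^{2}\right) = -2 + q + q^{2}$)
$C = 85$ ($C = \left(7 - \left(6 - 16\right)\right) 5 = \left(7 - -10\right) 5 = \left(7 + 10\right) 5 = 17 \cdot 5 = 85$)
$l = 63480$ ($l = 12 - 3 \cdot 86 \left(-246\right) = 12 - -63468 = 12 + 63468 = 63480$)
$\frac{R{\left(C \right)}}{l} = \frac{85}{63480} = 85 \cdot \frac{1}{63480} = \frac{17}{12696}$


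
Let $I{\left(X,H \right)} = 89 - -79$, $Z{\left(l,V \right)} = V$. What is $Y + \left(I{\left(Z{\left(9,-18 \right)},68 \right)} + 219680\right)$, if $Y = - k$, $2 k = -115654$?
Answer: $277675$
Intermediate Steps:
$I{\left(X,H \right)} = 168$ ($I{\left(X,H \right)} = 89 + 79 = 168$)
$k = -57827$ ($k = \frac{1}{2} \left(-115654\right) = -57827$)
$Y = 57827$ ($Y = \left(-1\right) \left(-57827\right) = 57827$)
$Y + \left(I{\left(Z{\left(9,-18 \right)},68 \right)} + 219680\right) = 57827 + \left(168 + 219680\right) = 57827 + 219848 = 277675$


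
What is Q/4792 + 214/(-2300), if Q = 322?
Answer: -35611/1377700 ≈ -0.025848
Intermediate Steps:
Q/4792 + 214/(-2300) = 322/4792 + 214/(-2300) = 322*(1/4792) + 214*(-1/2300) = 161/2396 - 107/1150 = -35611/1377700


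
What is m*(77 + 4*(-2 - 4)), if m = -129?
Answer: -6837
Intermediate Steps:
m*(77 + 4*(-2 - 4)) = -129*(77 + 4*(-2 - 4)) = -129*(77 + 4*(-6)) = -129*(77 - 24) = -129*53 = -6837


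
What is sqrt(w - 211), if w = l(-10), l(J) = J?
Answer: I*sqrt(221) ≈ 14.866*I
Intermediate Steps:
w = -10
sqrt(w - 211) = sqrt(-10 - 211) = sqrt(-221) = I*sqrt(221)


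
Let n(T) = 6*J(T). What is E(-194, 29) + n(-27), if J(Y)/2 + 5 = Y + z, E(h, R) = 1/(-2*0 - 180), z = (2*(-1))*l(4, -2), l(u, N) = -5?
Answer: -47521/180 ≈ -264.01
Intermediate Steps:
z = 10 (z = (2*(-1))*(-5) = -2*(-5) = 10)
E(h, R) = -1/180 (E(h, R) = 1/(0 - 180) = 1/(-180) = -1/180)
J(Y) = 10 + 2*Y (J(Y) = -10 + 2*(Y + 10) = -10 + 2*(10 + Y) = -10 + (20 + 2*Y) = 10 + 2*Y)
n(T) = 60 + 12*T (n(T) = 6*(10 + 2*T) = 60 + 12*T)
E(-194, 29) + n(-27) = -1/180 + (60 + 12*(-27)) = -1/180 + (60 - 324) = -1/180 - 264 = -47521/180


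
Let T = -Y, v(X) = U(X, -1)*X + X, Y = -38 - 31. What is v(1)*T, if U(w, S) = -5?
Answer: -276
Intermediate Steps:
Y = -69
v(X) = -4*X (v(X) = -5*X + X = -4*X)
T = 69 (T = -1*(-69) = 69)
v(1)*T = -4*1*69 = -4*69 = -276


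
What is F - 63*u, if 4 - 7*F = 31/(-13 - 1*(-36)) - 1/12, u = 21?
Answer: -2555281/1932 ≈ -1322.6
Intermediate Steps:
F = 755/1932 (F = 4/7 - (31/(-13 - 1*(-36)) - 1/12)/7 = 4/7 - (31/(-13 + 36) - 1*1/12)/7 = 4/7 - (31/23 - 1/12)/7 = 4/7 - 1/7*349/276 = 4/7 - 349/1932 = 755/1932 ≈ 0.39079)
F - 63*u = 755/1932 - 63*21 = 755/1932 - 1323 = -2555281/1932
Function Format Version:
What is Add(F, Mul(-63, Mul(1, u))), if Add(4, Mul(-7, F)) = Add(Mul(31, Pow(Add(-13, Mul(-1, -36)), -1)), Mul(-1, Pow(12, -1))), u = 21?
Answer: Rational(-2555281, 1932) ≈ -1322.6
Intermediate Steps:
F = Rational(755, 1932) (F = Add(Rational(4, 7), Mul(Rational(-1, 7), Add(Mul(31, Pow(Add(-13, Mul(-1, -36)), -1)), Mul(-1, Pow(12, -1))))) = Add(Rational(4, 7), Mul(Rational(-1, 7), Add(Mul(31, Pow(Add(-13, 36), -1)), Mul(-1, Rational(1, 12))))) = Add(Rational(4, 7), Mul(Rational(-1, 7), Add(Mul(31, Pow(23, -1)), Rational(-1, 12)))) = Add(Rational(4, 7), Mul(Rational(-1, 7), Add(Mul(31, Rational(1, 23)), Rational(-1, 12)))) = Add(Rational(4, 7), Mul(Rational(-1, 7), Add(Rational(31, 23), Rational(-1, 12)))) = Add(Rational(4, 7), Mul(Rational(-1, 7), Rational(349, 276))) = Add(Rational(4, 7), Rational(-349, 1932)) = Rational(755, 1932) ≈ 0.39079)
Add(F, Mul(-63, Mul(1, u))) = Add(Rational(755, 1932), Mul(-63, Mul(1, 21))) = Add(Rational(755, 1932), Mul(-63, 21)) = Add(Rational(755, 1932), -1323) = Rational(-2555281, 1932)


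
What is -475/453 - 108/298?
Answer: -95237/67497 ≈ -1.4110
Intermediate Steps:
-475/453 - 108/298 = -475*1/453 - 108*1/298 = -475/453 - 54/149 = -95237/67497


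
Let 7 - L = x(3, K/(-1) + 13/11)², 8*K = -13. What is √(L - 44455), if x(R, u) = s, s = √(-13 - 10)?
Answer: 5*I*√1777 ≈ 210.77*I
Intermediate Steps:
K = -13/8 (K = (⅛)*(-13) = -13/8 ≈ -1.6250)
s = I*√23 (s = √(-23) = I*√23 ≈ 4.7958*I)
x(R, u) = I*√23
L = 30 (L = 7 - (I*√23)² = 7 - 1*(-23) = 7 + 23 = 30)
√(L - 44455) = √(30 - 44455) = √(-44425) = 5*I*√1777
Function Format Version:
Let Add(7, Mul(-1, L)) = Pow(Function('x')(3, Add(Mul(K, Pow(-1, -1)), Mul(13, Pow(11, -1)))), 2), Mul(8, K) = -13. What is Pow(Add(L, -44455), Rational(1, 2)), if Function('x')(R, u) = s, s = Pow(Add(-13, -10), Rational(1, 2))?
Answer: Mul(5, I, Pow(1777, Rational(1, 2))) ≈ Mul(210.77, I)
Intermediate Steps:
K = Rational(-13, 8) (K = Mul(Rational(1, 8), -13) = Rational(-13, 8) ≈ -1.6250)
s = Mul(I, Pow(23, Rational(1, 2))) (s = Pow(-23, Rational(1, 2)) = Mul(I, Pow(23, Rational(1, 2))) ≈ Mul(4.7958, I))
Function('x')(R, u) = Mul(I, Pow(23, Rational(1, 2)))
L = 30 (L = Add(7, Mul(-1, Pow(Mul(I, Pow(23, Rational(1, 2))), 2))) = Add(7, Mul(-1, -23)) = Add(7, 23) = 30)
Pow(Add(L, -44455), Rational(1, 2)) = Pow(Add(30, -44455), Rational(1, 2)) = Pow(-44425, Rational(1, 2)) = Mul(5, I, Pow(1777, Rational(1, 2)))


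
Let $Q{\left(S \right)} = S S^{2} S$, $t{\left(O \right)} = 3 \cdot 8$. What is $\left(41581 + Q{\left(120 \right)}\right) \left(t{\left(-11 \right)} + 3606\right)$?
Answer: $752867739030$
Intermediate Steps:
$t{\left(O \right)} = 24$
$Q{\left(S \right)} = S^{4}$ ($Q{\left(S \right)} = S^{3} S = S^{4}$)
$\left(41581 + Q{\left(120 \right)}\right) \left(t{\left(-11 \right)} + 3606\right) = \left(41581 + 120^{4}\right) \left(24 + 3606\right) = \left(41581 + 207360000\right) 3630 = 207401581 \cdot 3630 = 752867739030$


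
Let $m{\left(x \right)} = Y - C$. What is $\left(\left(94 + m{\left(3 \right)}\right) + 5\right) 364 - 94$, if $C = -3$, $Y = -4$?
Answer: $35578$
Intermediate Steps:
$m{\left(x \right)} = -1$ ($m{\left(x \right)} = -4 - -3 = -4 + 3 = -1$)
$\left(\left(94 + m{\left(3 \right)}\right) + 5\right) 364 - 94 = \left(\left(94 - 1\right) + 5\right) 364 - 94 = \left(93 + 5\right) 364 - 94 = 98 \cdot 364 - 94 = 35672 - 94 = 35578$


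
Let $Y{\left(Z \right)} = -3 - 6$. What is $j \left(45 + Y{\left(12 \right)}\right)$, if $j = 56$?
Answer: $2016$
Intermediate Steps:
$Y{\left(Z \right)} = -9$
$j \left(45 + Y{\left(12 \right)}\right) = 56 \left(45 - 9\right) = 56 \cdot 36 = 2016$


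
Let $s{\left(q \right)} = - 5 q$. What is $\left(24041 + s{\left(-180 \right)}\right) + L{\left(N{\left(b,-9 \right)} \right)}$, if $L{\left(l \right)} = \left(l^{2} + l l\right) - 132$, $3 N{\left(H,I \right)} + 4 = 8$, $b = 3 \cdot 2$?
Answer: $\frac{223313}{9} \approx 24813.0$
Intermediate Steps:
$b = 6$
$N{\left(H,I \right)} = \frac{4}{3}$ ($N{\left(H,I \right)} = - \frac{4}{3} + \frac{1}{3} \cdot 8 = - \frac{4}{3} + \frac{8}{3} = \frac{4}{3}$)
$L{\left(l \right)} = -132 + 2 l^{2}$ ($L{\left(l \right)} = \left(l^{2} + l^{2}\right) - 132 = 2 l^{2} - 132 = -132 + 2 l^{2}$)
$\left(24041 + s{\left(-180 \right)}\right) + L{\left(N{\left(b,-9 \right)} \right)} = \left(24041 - -900\right) - \left(132 - 2 \left(\frac{4}{3}\right)^{2}\right) = \left(24041 + 900\right) + \left(-132 + 2 \cdot \frac{16}{9}\right) = 24941 + \left(-132 + \frac{32}{9}\right) = 24941 - \frac{1156}{9} = \frac{223313}{9}$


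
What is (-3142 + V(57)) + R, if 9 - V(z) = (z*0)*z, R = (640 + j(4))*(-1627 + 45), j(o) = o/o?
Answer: -1017195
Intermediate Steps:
j(o) = 1
R = -1014062 (R = (640 + 1)*(-1627 + 45) = 641*(-1582) = -1014062)
V(z) = 9 (V(z) = 9 - z*0*z = 9 - 0*z = 9 - 1*0 = 9 + 0 = 9)
(-3142 + V(57)) + R = (-3142 + 9) - 1014062 = -3133 - 1014062 = -1017195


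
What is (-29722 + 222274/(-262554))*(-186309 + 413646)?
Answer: -295684060281049/43759 ≈ -6.7571e+9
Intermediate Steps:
(-29722 + 222274/(-262554))*(-186309 + 413646) = (-29722 + 222274*(-1/262554))*227337 = (-29722 - 111137/131277)*227337 = -3901926131/131277*227337 = -295684060281049/43759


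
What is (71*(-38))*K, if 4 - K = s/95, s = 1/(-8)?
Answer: -215911/20 ≈ -10796.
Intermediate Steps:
s = -⅛ ≈ -0.12500
K = 3041/760 (K = 4 - (-1)/(8*95) = 4 - 1*(-1/760) = 4 + 1/760 = 3041/760 ≈ 4.0013)
(71*(-38))*K = (71*(-38))*(3041/760) = -2698*3041/760 = -215911/20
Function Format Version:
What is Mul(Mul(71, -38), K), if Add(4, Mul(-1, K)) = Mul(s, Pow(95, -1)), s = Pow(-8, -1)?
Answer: Rational(-215911, 20) ≈ -10796.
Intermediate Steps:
s = Rational(-1, 8) ≈ -0.12500
K = Rational(3041, 760) (K = Add(4, Mul(-1, Mul(Rational(-1, 8), Pow(95, -1)))) = Add(4, Mul(-1, Mul(Rational(-1, 8), Rational(1, 95)))) = Add(4, Mul(-1, Rational(-1, 760))) = Add(4, Rational(1, 760)) = Rational(3041, 760) ≈ 4.0013)
Mul(Mul(71, -38), K) = Mul(Mul(71, -38), Rational(3041, 760)) = Mul(-2698, Rational(3041, 760)) = Rational(-215911, 20)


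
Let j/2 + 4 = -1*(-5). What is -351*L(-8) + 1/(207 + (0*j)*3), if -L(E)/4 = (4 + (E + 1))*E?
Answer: 6975073/207 ≈ 33696.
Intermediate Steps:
L(E) = -4*E*(5 + E) (L(E) = -4*(4 + (E + 1))*E = -4*(4 + (1 + E))*E = -4*(5 + E)*E = -4*E*(5 + E))
j = 2 (j = -8 + 2*(-1*(-5)) = -8 + 2*5 = -8 + 10 = 2)
-351*L(-8) + 1/(207 + (0*j)*3) = -(-1404)*(-8)*(5 - 8) + 1/(207 + (0*2)*3) = -(-1404)*(-8)*(-3) + 1/(207 + 0*3) = -351*(-96) + 1/(207 + 0) = 33696 + 1/207 = 6975073/207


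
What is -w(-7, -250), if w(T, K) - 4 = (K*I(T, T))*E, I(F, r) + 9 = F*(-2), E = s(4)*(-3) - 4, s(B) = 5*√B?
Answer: -42504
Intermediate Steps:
E = -34 (E = (5*√4)*(-3) - 4 = (5*2)*(-3) - 4 = 10*(-3) - 4 = -30 - 4 = -34)
I(F, r) = -9 - 2*F (I(F, r) = -9 + F*(-2) = -9 - 2*F)
w(T, K) = 4 - 34*K*(-9 - 2*T) (w(T, K) = 4 + (K*(-9 - 2*T))*(-34) = 4 - 34*K*(-9 - 2*T))
-w(-7, -250) = -(4 + 306*(-250) + 68*(-250)*(-7)) = -(4 - 76500 + 119000) = -1*42504 = -42504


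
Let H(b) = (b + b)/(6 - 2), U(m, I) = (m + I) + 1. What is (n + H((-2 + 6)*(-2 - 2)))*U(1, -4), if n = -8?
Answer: 32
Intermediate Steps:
U(m, I) = 1 + I + m (U(m, I) = (I + m) + 1 = 1 + I + m)
H(b) = b/2 (H(b) = (2*b)/4 = (2*b)*(1/4) = b/2)
(n + H((-2 + 6)*(-2 - 2)))*U(1, -4) = (-8 + ((-2 + 6)*(-2 - 2))/2)*(1 - 4 + 1) = (-8 + (4*(-4))/2)*(-2) = (-8 + (1/2)*(-16))*(-2) = (-8 - 8)*(-2) = -16*(-2) = 32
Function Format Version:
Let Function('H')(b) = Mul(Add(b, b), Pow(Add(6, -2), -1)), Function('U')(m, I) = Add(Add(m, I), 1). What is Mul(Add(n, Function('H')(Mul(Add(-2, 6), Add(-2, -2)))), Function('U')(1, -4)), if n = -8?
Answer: 32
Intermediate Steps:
Function('U')(m, I) = Add(1, I, m) (Function('U')(m, I) = Add(Add(I, m), 1) = Add(1, I, m))
Function('H')(b) = Mul(Rational(1, 2), b) (Function('H')(b) = Mul(Mul(2, b), Pow(4, -1)) = Mul(Mul(2, b), Rational(1, 4)) = Mul(Rational(1, 2), b))
Mul(Add(n, Function('H')(Mul(Add(-2, 6), Add(-2, -2)))), Function('U')(1, -4)) = Mul(Add(-8, Mul(Rational(1, 2), Mul(Add(-2, 6), Add(-2, -2)))), Add(1, -4, 1)) = Mul(Add(-8, Mul(Rational(1, 2), Mul(4, -4))), -2) = Mul(Add(-8, Mul(Rational(1, 2), -16)), -2) = Mul(Add(-8, -8), -2) = Mul(-16, -2) = 32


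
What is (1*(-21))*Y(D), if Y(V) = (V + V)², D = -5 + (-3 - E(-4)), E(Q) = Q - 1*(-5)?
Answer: -6804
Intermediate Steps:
E(Q) = 5 + Q (E(Q) = Q + 5 = 5 + Q)
D = -9 (D = -5 + (-3 - (5 - 4)) = -5 + (-3 - 1*1) = -5 + (-3 - 1) = -5 - 4 = -9)
Y(V) = 4*V² (Y(V) = (2*V)² = 4*V²)
(1*(-21))*Y(D) = (1*(-21))*(4*(-9)²) = -84*81 = -21*324 = -6804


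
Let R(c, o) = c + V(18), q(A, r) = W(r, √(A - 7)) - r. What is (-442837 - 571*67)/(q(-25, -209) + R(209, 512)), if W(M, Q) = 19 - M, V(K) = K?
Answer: -240547/332 ≈ -724.54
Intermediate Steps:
q(A, r) = 19 - 2*r (q(A, r) = (19 - r) - r = 19 - 2*r)
R(c, o) = 18 + c (R(c, o) = c + 18 = 18 + c)
(-442837 - 571*67)/(q(-25, -209) + R(209, 512)) = (-442837 - 571*67)/((19 - 2*(-209)) + (18 + 209)) = (-442837 - 38257)/((19 + 418) + 227) = -481094/(437 + 227) = -481094/664 = -481094*1/664 = -240547/332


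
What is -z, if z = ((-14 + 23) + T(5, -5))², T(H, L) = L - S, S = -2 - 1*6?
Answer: -144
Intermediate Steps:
S = -8 (S = -2 - 6 = -8)
T(H, L) = 8 + L (T(H, L) = L - 1*(-8) = L + 8 = 8 + L)
z = 144 (z = ((-14 + 23) + (8 - 5))² = (9 + 3)² = 12² = 144)
-z = -1*144 = -144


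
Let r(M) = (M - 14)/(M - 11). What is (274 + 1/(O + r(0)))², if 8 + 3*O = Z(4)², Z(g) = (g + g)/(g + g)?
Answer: 91336249/1225 ≈ 74560.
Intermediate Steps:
Z(g) = 1 (Z(g) = (2*g)/((2*g)) = (2*g)*(1/(2*g)) = 1)
r(M) = (-14 + M)/(-11 + M)
O = -7/3 (O = -8/3 + (⅓)*1² = -8/3 + (⅓)*1 = -8/3 + ⅓ = -7/3 ≈ -2.3333)
(274 + 1/(O + r(0)))² = (274 + 1/(-7/3 + (-14 + 0)/(-11 + 0)))² = (274 + 1/(-7/3 - 14/(-11)))² = (274 + 1/(-7/3 - 1/11*(-14)))² = (274 + 1/(-7/3 + 14/11))² = (274 + 1/(-35/33))² = (274 - 33/35)² = (9557/35)² = 91336249/1225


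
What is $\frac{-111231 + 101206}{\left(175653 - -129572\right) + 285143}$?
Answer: $- \frac{10025}{590368} \approx -0.016981$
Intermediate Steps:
$\frac{-111231 + 101206}{\left(175653 - -129572\right) + 285143} = - \frac{10025}{\left(175653 + 129572\right) + 285143} = - \frac{10025}{305225 + 285143} = - \frac{10025}{590368}$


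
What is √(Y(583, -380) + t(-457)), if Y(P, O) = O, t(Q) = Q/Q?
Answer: I*√379 ≈ 19.468*I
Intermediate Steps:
t(Q) = 1
√(Y(583, -380) + t(-457)) = √(-380 + 1) = √(-379) = I*√379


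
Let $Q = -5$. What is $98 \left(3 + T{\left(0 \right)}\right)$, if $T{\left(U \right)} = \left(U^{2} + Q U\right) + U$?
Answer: $294$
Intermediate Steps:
$T{\left(U \right)} = U^{2} - 4 U$ ($T{\left(U \right)} = \left(U^{2} - 5 U\right) + U = U^{2} - 4 U$)
$98 \left(3 + T{\left(0 \right)}\right) = 98 \left(3 + 0 \left(-4 + 0\right)\right) = 98 \left(3 + 0 \left(-4\right)\right) = 98 \left(3 + 0\right) = 98 \cdot 3 = 294$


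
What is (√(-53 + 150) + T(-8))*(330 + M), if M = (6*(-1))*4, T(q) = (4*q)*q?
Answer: 78336 + 306*√97 ≈ 81350.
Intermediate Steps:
T(q) = 4*q²
M = -24 (M = -6*4 = -24)
(√(-53 + 150) + T(-8))*(330 + M) = (√(-53 + 150) + 4*(-8)²)*(330 - 24) = (√97 + 4*64)*306 = (√97 + 256)*306 = (256 + √97)*306 = 78336 + 306*√97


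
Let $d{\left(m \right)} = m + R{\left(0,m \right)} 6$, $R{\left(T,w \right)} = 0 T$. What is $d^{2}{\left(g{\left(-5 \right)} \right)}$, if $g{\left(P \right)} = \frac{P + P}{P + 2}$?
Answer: $\frac{100}{9} \approx 11.111$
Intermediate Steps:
$R{\left(T,w \right)} = 0$
$g{\left(P \right)} = \frac{2 P}{2 + P}$
$d{\left(m \right)} = m$ ($d{\left(m \right)} = m + 0 \cdot 6 = m + 0 = m$)
$d^{2}{\left(g{\left(-5 \right)} \right)} = \left(2 \left(-5\right) \frac{1}{2 - 5}\right)^{2} = \left(2 \left(-5\right) \frac{1}{-3}\right)^{2} = \left(2 \left(-5\right) \left(- \frac{1}{3}\right)\right)^{2} = \left(\frac{10}{3}\right)^{2} = \frac{100}{9}$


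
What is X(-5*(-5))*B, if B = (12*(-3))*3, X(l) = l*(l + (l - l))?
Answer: -67500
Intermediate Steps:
X(l) = l² (X(l) = l*(l + 0) = l*l = l²)
B = -108 (B = -36*3 = -108)
X(-5*(-5))*B = (-5*(-5))²*(-108) = 25²*(-108) = 625*(-108) = -67500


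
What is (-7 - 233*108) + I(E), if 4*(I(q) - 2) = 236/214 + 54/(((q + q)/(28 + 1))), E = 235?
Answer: -2531386509/100580 ≈ -25168.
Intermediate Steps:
I(q) = 487/214 + 783/(4*q) (I(q) = 2 + (236/214 + 54/(((q + q)/(28 + 1))))/4 = 2 + (236*(1/214) + 54/(((2*q)/29)))/4 = 2 + (118/107 + 54/(((2*q)*(1/29))))/4 = 2 + (118/107 + 54/((2*q/29)))/4 = 2 + (118/107 + 54*(29/(2*q)))/4 = 2 + (118/107 + 783/q)/4 = 2 + (59/214 + 783/(4*q)) = 487/214 + 783/(4*q))
(-7 - 233*108) + I(E) = (-7 - 233*108) + (1/428)*(83781 + 974*235)/235 = (-7 - 25164) + (1/428)*(1/235)*(83781 + 228890) = -25171 + (1/428)*(1/235)*312671 = -25171 + 312671/100580 = -2531386509/100580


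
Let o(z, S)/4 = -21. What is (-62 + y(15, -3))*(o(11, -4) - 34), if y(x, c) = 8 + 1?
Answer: 6254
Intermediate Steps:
o(z, S) = -84 (o(z, S) = 4*(-21) = -84)
y(x, c) = 9
(-62 + y(15, -3))*(o(11, -4) - 34) = (-62 + 9)*(-84 - 34) = -53*(-118) = 6254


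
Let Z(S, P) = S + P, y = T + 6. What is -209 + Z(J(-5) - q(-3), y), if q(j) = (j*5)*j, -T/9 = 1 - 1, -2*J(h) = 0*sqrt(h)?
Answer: -248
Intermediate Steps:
J(h) = 0 (J(h) = -0*sqrt(h) = -1/2*0 = 0)
T = 0 (T = -9*(1 - 1) = -9*0 = 0)
q(j) = 5*j**2 (q(j) = (5*j)*j = 5*j**2)
y = 6 (y = 0 + 6 = 6)
Z(S, P) = P + S
-209 + Z(J(-5) - q(-3), y) = -209 + (6 + (0 - 5*(-3)**2)) = -209 + (6 + (0 - 5*9)) = -209 + (6 + (0 - 1*45)) = -209 + (6 + (0 - 45)) = -209 + (6 - 45) = -209 - 39 = -248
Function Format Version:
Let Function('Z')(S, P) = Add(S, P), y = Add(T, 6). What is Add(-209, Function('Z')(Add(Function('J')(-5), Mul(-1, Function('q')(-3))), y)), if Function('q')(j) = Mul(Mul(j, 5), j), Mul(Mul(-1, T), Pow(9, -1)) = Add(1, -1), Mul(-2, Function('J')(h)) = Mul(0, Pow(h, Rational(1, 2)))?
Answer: -248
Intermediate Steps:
Function('J')(h) = 0 (Function('J')(h) = Mul(Rational(-1, 2), Mul(0, Pow(h, Rational(1, 2)))) = Mul(Rational(-1, 2), 0) = 0)
T = 0 (T = Mul(-9, Add(1, -1)) = Mul(-9, 0) = 0)
Function('q')(j) = Mul(5, Pow(j, 2)) (Function('q')(j) = Mul(Mul(5, j), j) = Mul(5, Pow(j, 2)))
y = 6 (y = Add(0, 6) = 6)
Function('Z')(S, P) = Add(P, S)
Add(-209, Function('Z')(Add(Function('J')(-5), Mul(-1, Function('q')(-3))), y)) = Add(-209, Add(6, Add(0, Mul(-1, Mul(5, Pow(-3, 2)))))) = Add(-209, Add(6, Add(0, Mul(-1, Mul(5, 9))))) = Add(-209, Add(6, Add(0, Mul(-1, 45)))) = Add(-209, Add(6, Add(0, -45))) = Add(-209, Add(6, -45)) = Add(-209, -39) = -248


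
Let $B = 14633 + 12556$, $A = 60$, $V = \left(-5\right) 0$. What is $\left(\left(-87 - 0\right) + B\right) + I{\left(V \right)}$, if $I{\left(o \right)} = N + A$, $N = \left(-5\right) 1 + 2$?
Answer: $27159$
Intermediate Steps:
$V = 0$
$B = 27189$
$N = -3$ ($N = -5 + 2 = -3$)
$I{\left(o \right)} = 57$ ($I{\left(o \right)} = -3 + 60 = 57$)
$\left(\left(-87 - 0\right) + B\right) + I{\left(V \right)} = \left(\left(-87 - 0\right) + 27189\right) + 57 = \left(\left(-87 + 0\right) + 27189\right) + 57 = \left(-87 + 27189\right) + 57 = 27102 + 57 = 27159$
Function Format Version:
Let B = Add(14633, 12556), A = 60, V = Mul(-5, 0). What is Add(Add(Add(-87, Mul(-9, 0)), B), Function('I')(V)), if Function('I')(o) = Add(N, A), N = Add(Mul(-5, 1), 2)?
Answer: 27159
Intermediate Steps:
V = 0
B = 27189
N = -3 (N = Add(-5, 2) = -3)
Function('I')(o) = 57 (Function('I')(o) = Add(-3, 60) = 57)
Add(Add(Add(-87, Mul(-9, 0)), B), Function('I')(V)) = Add(Add(Add(-87, Mul(-9, 0)), 27189), 57) = Add(Add(Add(-87, 0), 27189), 57) = Add(Add(-87, 27189), 57) = Add(27102, 57) = 27159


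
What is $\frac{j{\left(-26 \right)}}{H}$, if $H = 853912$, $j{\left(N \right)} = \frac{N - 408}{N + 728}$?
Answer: $- \frac{217}{299723112} \approx -7.24 \cdot 10^{-7}$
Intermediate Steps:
$j{\left(N \right)} = \frac{-408 + N}{728 + N}$
$\frac{j{\left(-26 \right)}}{H} = \frac{\frac{1}{728 - 26} \left(-408 - 26\right)}{853912} = \frac{1}{702} \left(-434\right) \frac{1}{853912} = \left(- \frac{217}{351}\right) \frac{1}{853912} = - \frac{217}{299723112}$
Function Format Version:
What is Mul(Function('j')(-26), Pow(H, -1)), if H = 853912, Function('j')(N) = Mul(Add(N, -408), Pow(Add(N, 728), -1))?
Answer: Rational(-217, 299723112) ≈ -7.2400e-7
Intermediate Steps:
Function('j')(N) = Mul(Pow(Add(728, N), -1), Add(-408, N)) (Function('j')(N) = Mul(Add(-408, N), Pow(Add(728, N), -1)) = Mul(Pow(Add(728, N), -1), Add(-408, N)))
Mul(Function('j')(-26), Pow(H, -1)) = Mul(Mul(Pow(Add(728, -26), -1), Add(-408, -26)), Pow(853912, -1)) = Mul(Mul(Pow(702, -1), -434), Rational(1, 853912)) = Mul(Mul(Rational(1, 702), -434), Rational(1, 853912)) = Mul(Rational(-217, 351), Rational(1, 853912)) = Rational(-217, 299723112)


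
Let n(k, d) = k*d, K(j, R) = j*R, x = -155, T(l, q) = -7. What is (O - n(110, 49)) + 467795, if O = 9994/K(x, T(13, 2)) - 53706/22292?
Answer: 5592135508669/12093410 ≈ 4.6241e+5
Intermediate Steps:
K(j, R) = R*j
n(k, d) = d*k
O = 82257619/12093410 (O = 9994/((-7*(-155))) - 53706/22292 = 9994/1085 - 53706*1/22292 = 9994*(1/1085) - 26853/11146 = 9994/1085 - 26853/11146 = 82257619/12093410 ≈ 6.8019)
(O - n(110, 49)) + 467795 = (82257619/12093410 - 49*110) + 467795 = (82257619/12093410 - 1*5390) + 467795 = (82257619/12093410 - 5390) + 467795 = -65101222281/12093410 + 467795 = 5592135508669/12093410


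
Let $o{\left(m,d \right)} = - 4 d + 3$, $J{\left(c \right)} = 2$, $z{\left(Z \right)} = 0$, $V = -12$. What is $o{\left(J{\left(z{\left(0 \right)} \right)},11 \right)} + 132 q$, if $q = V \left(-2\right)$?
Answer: $3127$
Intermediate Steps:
$q = 24$ ($q = \left(-12\right) \left(-2\right) = 24$)
$o{\left(m,d \right)} = 3 - 4 d$
$o{\left(J{\left(z{\left(0 \right)} \right)},11 \right)} + 132 q = \left(3 - 44\right) + 132 \cdot 24 = \left(3 - 44\right) + 3168 = -41 + 3168 = 3127$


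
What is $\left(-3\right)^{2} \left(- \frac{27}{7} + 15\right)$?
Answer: $\frac{702}{7} \approx 100.29$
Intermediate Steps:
$\left(-3\right)^{2} \left(- \frac{27}{7} + 15\right) = 9 \left(\left(-27\right) \frac{1}{7} + 15\right) = 9 \left(- \frac{27}{7} + 15\right) = 9 \cdot \frac{78}{7} = \frac{702}{7}$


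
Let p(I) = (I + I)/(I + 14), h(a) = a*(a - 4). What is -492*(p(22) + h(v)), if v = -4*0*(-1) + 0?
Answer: -1804/3 ≈ -601.33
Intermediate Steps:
v = 0 (v = 0*(-1) + 0 = 0 + 0 = 0)
h(a) = a*(-4 + a)
p(I) = 2*I/(14 + I) (p(I) = (2*I)/(14 + I) = 2*I/(14 + I))
-492*(p(22) + h(v)) = -492*(2*22/(14 + 22) + 0*(-4 + 0)) = -492*(2*22/36 + 0*(-4)) = -492*(2*22*(1/36) + 0) = -492*(11/9 + 0) = -492*11/9 = -1804/3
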